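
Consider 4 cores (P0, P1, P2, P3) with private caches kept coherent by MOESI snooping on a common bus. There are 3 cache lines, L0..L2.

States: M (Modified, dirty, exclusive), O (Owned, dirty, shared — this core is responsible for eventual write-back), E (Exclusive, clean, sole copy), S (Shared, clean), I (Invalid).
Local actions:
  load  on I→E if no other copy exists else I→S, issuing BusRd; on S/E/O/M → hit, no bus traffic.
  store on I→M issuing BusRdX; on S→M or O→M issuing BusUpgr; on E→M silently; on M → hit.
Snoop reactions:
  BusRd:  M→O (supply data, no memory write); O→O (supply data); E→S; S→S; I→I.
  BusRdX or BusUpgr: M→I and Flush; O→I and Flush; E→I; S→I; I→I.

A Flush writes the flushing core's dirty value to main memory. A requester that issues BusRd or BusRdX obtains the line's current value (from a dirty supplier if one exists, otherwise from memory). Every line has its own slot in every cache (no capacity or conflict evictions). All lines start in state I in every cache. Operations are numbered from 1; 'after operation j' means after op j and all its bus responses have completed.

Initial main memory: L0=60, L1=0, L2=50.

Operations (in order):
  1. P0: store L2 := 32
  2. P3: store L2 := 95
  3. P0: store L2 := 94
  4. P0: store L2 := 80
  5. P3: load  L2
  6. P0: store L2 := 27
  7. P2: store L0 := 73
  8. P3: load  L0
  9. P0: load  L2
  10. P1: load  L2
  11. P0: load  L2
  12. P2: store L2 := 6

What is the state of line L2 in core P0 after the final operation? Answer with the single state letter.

1. P0: store L2 := 32  bus=[BusRdX]  L2: P0=M P1=I P2=I P3=I  mem[L2]=50
2. P3: store L2 := 95  bus=[BusRdX,Flush]  L2: P0=I P1=I P2=I P3=M  mem[L2]=32
3. P0: store L2 := 94  bus=[BusRdX,Flush]  L2: P0=M P1=I P2=I P3=I  mem[L2]=95
4. P0: store L2 := 80  bus=[-]  L2: P0=M P1=I P2=I P3=I  mem[L2]=95
5. P3: load  L2  bus=[BusRd]  L2: P0=O P1=I P2=I P3=S  mem[L2]=95
6. P0: store L2 := 27  bus=[BusUpgr]  L2: P0=M P1=I P2=I P3=I  mem[L2]=95
7. P2: store L0 := 73  bus=[BusRdX]  L0: P0=I P1=I P2=M P3=I  mem[L0]=60
8. P3: load  L0  bus=[BusRd]  L0: P0=I P1=I P2=O P3=S  mem[L0]=60
9. P0: load  L2  bus=[-]  L2: P0=M P1=I P2=I P3=I  mem[L2]=95
10. P1: load  L2  bus=[BusRd]  L2: P0=O P1=S P2=I P3=I  mem[L2]=95
11. P0: load  L2  bus=[-]  L2: P0=O P1=S P2=I P3=I  mem[L2]=95
12. P2: store L2 := 6  bus=[BusRdX,Flush]  L2: P0=I P1=I P2=M P3=I  mem[L2]=27

state = I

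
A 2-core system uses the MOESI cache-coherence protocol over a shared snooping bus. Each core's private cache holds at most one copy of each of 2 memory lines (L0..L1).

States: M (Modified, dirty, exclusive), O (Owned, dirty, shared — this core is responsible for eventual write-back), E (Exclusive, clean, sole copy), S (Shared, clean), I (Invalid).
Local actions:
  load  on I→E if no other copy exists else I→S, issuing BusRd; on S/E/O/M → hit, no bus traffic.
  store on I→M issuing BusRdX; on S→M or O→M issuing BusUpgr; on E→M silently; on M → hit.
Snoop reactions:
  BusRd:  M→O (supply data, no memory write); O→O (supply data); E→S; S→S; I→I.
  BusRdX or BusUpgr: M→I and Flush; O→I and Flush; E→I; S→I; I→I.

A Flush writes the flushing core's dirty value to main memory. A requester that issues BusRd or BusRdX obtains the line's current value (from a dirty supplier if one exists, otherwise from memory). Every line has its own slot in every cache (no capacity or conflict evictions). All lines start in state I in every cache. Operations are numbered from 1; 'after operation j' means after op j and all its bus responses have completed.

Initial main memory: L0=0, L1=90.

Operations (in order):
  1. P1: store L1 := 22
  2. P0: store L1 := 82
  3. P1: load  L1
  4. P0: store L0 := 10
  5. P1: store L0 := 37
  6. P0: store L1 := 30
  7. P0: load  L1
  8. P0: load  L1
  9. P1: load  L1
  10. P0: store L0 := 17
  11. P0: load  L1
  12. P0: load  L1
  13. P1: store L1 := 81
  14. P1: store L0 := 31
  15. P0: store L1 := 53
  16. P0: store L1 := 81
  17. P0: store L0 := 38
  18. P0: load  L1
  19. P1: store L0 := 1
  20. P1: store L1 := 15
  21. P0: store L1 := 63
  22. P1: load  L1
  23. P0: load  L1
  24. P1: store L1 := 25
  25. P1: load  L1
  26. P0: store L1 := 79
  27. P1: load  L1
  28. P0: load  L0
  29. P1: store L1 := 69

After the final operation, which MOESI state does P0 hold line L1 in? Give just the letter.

1. P1: store L1 := 22  bus=[BusRdX]  L1: P0=I P1=M  mem[L1]=90
2. P0: store L1 := 82  bus=[BusRdX,Flush]  L1: P0=M P1=I  mem[L1]=22
3. P1: load  L1  bus=[BusRd]  L1: P0=O P1=S  mem[L1]=22
4. P0: store L0 := 10  bus=[BusRdX]  L0: P0=M P1=I  mem[L0]=0
5. P1: store L0 := 37  bus=[BusRdX,Flush]  L0: P0=I P1=M  mem[L0]=10
6. P0: store L1 := 30  bus=[BusUpgr]  L1: P0=M P1=I  mem[L1]=22
7. P0: load  L1  bus=[-]  L1: P0=M P1=I  mem[L1]=22
8. P0: load  L1  bus=[-]  L1: P0=M P1=I  mem[L1]=22
9. P1: load  L1  bus=[BusRd]  L1: P0=O P1=S  mem[L1]=22
10. P0: store L0 := 17  bus=[BusRdX,Flush]  L0: P0=M P1=I  mem[L0]=37
11. P0: load  L1  bus=[-]  L1: P0=O P1=S  mem[L1]=22
12. P0: load  L1  bus=[-]  L1: P0=O P1=S  mem[L1]=22
13. P1: store L1 := 81  bus=[BusUpgr,Flush]  L1: P0=I P1=M  mem[L1]=30
14. P1: store L0 := 31  bus=[BusRdX,Flush]  L0: P0=I P1=M  mem[L0]=17
15. P0: store L1 := 53  bus=[BusRdX,Flush]  L1: P0=M P1=I  mem[L1]=81
16. P0: store L1 := 81  bus=[-]  L1: P0=M P1=I  mem[L1]=81
17. P0: store L0 := 38  bus=[BusRdX,Flush]  L0: P0=M P1=I  mem[L0]=31
18. P0: load  L1  bus=[-]  L1: P0=M P1=I  mem[L1]=81
19. P1: store L0 := 1  bus=[BusRdX,Flush]  L0: P0=I P1=M  mem[L0]=38
20. P1: store L1 := 15  bus=[BusRdX,Flush]  L1: P0=I P1=M  mem[L1]=81
21. P0: store L1 := 63  bus=[BusRdX,Flush]  L1: P0=M P1=I  mem[L1]=15
22. P1: load  L1  bus=[BusRd]  L1: P0=O P1=S  mem[L1]=15
23. P0: load  L1  bus=[-]  L1: P0=O P1=S  mem[L1]=15
24. P1: store L1 := 25  bus=[BusUpgr,Flush]  L1: P0=I P1=M  mem[L1]=63
25. P1: load  L1  bus=[-]  L1: P0=I P1=M  mem[L1]=63
26. P0: store L1 := 79  bus=[BusRdX,Flush]  L1: P0=M P1=I  mem[L1]=25
27. P1: load  L1  bus=[BusRd]  L1: P0=O P1=S  mem[L1]=25
28. P0: load  L0  bus=[BusRd]  L0: P0=S P1=O  mem[L0]=38
29. P1: store L1 := 69  bus=[BusUpgr,Flush]  L1: P0=I P1=M  mem[L1]=79

state = I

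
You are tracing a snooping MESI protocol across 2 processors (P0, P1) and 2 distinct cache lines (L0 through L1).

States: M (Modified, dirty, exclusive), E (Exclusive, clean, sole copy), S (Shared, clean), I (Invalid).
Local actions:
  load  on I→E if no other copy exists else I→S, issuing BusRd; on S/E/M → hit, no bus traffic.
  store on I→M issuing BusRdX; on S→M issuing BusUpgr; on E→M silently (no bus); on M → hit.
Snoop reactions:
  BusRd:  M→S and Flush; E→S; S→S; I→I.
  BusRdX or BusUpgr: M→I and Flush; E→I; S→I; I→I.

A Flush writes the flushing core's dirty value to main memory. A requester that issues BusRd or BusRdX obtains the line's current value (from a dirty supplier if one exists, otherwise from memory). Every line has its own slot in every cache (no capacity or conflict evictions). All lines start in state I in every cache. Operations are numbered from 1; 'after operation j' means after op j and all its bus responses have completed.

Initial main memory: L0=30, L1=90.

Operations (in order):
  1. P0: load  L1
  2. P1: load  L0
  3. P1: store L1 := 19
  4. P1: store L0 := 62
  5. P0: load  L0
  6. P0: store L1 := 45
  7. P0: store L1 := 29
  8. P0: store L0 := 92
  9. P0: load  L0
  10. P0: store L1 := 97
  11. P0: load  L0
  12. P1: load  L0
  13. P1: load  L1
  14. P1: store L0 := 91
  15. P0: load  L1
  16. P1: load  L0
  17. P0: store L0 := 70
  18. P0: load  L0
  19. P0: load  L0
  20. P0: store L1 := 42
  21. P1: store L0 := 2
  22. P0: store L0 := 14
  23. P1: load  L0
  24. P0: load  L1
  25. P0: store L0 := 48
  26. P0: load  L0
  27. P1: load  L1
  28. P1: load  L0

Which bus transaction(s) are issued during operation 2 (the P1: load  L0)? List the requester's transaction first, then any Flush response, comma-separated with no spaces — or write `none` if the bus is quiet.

bus = BusRd

step 1: P0: load  L1  ⟶  EI  (L1)  txn=BusRd  M[L1]=90
step 2: P1: load  L0  ⟶  IE  (L0)  txn=BusRd  M[L0]=30
step 3: P1: store L1 := 19  ⟶  IM  (L1)  txn=BusRdX  M[L1]=90
step 4: P1: store L0 := 62  ⟶  IM  (L0)  txn=∅  M[L0]=30
step 5: P0: load  L0  ⟶  SS  (L0)  txn=BusRd+Flush  M[L0]=62
step 6: P0: store L1 := 45  ⟶  MI  (L1)  txn=BusRdX+Flush  M[L1]=19
step 7: P0: store L1 := 29  ⟶  MI  (L1)  txn=∅  M[L1]=19
step 8: P0: store L0 := 92  ⟶  MI  (L0)  txn=BusUpgr  M[L0]=62
step 9: P0: load  L0  ⟶  MI  (L0)  txn=∅  M[L0]=62
step 10: P0: store L1 := 97  ⟶  MI  (L1)  txn=∅  M[L1]=19
step 11: P0: load  L0  ⟶  MI  (L0)  txn=∅  M[L0]=62
step 12: P1: load  L0  ⟶  SS  (L0)  txn=BusRd+Flush  M[L0]=92
step 13: P1: load  L1  ⟶  SS  (L1)  txn=BusRd+Flush  M[L1]=97
step 14: P1: store L0 := 91  ⟶  IM  (L0)  txn=BusUpgr  M[L0]=92
step 15: P0: load  L1  ⟶  SS  (L1)  txn=∅  M[L1]=97
step 16: P1: load  L0  ⟶  IM  (L0)  txn=∅  M[L0]=92
step 17: P0: store L0 := 70  ⟶  MI  (L0)  txn=BusRdX+Flush  M[L0]=91
step 18: P0: load  L0  ⟶  MI  (L0)  txn=∅  M[L0]=91
step 19: P0: load  L0  ⟶  MI  (L0)  txn=∅  M[L0]=91
step 20: P0: store L1 := 42  ⟶  MI  (L1)  txn=BusUpgr  M[L1]=97
step 21: P1: store L0 := 2  ⟶  IM  (L0)  txn=BusRdX+Flush  M[L0]=70
step 22: P0: store L0 := 14  ⟶  MI  (L0)  txn=BusRdX+Flush  M[L0]=2
step 23: P1: load  L0  ⟶  SS  (L0)  txn=BusRd+Flush  M[L0]=14
step 24: P0: load  L1  ⟶  MI  (L1)  txn=∅  M[L1]=97
step 25: P0: store L0 := 48  ⟶  MI  (L0)  txn=BusUpgr  M[L0]=14
step 26: P0: load  L0  ⟶  MI  (L0)  txn=∅  M[L0]=14
step 27: P1: load  L1  ⟶  SS  (L1)  txn=BusRd+Flush  M[L1]=42
step 28: P1: load  L0  ⟶  SS  (L0)  txn=BusRd+Flush  M[L0]=48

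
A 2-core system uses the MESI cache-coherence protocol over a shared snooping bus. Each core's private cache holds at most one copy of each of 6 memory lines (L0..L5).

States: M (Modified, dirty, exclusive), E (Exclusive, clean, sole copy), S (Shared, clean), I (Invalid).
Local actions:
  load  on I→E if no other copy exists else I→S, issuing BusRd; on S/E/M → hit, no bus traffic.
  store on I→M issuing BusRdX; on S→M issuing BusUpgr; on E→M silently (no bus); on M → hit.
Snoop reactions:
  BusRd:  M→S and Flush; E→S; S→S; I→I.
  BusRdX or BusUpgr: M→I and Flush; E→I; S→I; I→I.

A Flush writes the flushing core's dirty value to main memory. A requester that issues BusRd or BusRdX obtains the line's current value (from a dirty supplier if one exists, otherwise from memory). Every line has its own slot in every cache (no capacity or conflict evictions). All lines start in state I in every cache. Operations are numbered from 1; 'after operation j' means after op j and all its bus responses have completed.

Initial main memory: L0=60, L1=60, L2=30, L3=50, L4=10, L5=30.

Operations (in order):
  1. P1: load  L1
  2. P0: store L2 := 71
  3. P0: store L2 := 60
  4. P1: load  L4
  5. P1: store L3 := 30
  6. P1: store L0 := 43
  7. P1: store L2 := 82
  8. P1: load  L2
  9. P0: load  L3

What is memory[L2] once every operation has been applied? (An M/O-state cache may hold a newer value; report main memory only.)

memory[L2] = 60

[1] P1: load  L1 | P0:I, P1:E(60) | bus: BusRd
[2] P0: store L2 := 71 | P0:M(71), P1:I | bus: BusRdX
[3] P0: store L2 := 60 | P0:M(60), P1:I | bus: none
[4] P1: load  L4 | P0:I, P1:E(10) | bus: BusRd
[5] P1: store L3 := 30 | P0:I, P1:M(30) | bus: BusRdX
[6] P1: store L0 := 43 | P0:I, P1:M(43) | bus: BusRdX
[7] P1: store L2 := 82 | P0:I, P1:M(82) | bus: BusRdX,Flush
[8] P1: load  L2 | P0:I, P1:M(82) | bus: none
[9] P0: load  L3 | P0:S(30), P1:S(30) | bus: BusRd,Flush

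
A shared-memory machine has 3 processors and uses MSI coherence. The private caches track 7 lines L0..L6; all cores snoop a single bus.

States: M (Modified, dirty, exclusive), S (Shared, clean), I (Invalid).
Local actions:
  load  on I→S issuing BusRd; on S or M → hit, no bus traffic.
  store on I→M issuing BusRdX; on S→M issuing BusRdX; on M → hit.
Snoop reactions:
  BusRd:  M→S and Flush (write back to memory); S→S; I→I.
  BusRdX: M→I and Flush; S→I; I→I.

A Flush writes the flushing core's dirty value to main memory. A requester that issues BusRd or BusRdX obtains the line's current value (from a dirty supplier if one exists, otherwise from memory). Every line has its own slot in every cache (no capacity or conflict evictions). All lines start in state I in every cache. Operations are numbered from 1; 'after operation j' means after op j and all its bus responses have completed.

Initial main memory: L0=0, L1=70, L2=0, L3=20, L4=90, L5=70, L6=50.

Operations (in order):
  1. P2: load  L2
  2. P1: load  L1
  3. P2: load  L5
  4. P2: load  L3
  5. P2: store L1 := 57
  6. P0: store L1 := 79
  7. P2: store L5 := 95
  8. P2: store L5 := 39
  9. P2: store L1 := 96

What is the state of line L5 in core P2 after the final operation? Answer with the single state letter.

state = M

[1] P2: load  L2 | P0:I, P1:I, P2:S(0) | bus: BusRd
[2] P1: load  L1 | P0:I, P1:S(70), P2:I | bus: BusRd
[3] P2: load  L5 | P0:I, P1:I, P2:S(70) | bus: BusRd
[4] P2: load  L3 | P0:I, P1:I, P2:S(20) | bus: BusRd
[5] P2: store L1 := 57 | P0:I, P1:I, P2:M(57) | bus: BusRdX
[6] P0: store L1 := 79 | P0:M(79), P1:I, P2:I | bus: BusRdX,Flush
[7] P2: store L5 := 95 | P0:I, P1:I, P2:M(95) | bus: BusRdX
[8] P2: store L5 := 39 | P0:I, P1:I, P2:M(39) | bus: none
[9] P2: store L1 := 96 | P0:I, P1:I, P2:M(96) | bus: BusRdX,Flush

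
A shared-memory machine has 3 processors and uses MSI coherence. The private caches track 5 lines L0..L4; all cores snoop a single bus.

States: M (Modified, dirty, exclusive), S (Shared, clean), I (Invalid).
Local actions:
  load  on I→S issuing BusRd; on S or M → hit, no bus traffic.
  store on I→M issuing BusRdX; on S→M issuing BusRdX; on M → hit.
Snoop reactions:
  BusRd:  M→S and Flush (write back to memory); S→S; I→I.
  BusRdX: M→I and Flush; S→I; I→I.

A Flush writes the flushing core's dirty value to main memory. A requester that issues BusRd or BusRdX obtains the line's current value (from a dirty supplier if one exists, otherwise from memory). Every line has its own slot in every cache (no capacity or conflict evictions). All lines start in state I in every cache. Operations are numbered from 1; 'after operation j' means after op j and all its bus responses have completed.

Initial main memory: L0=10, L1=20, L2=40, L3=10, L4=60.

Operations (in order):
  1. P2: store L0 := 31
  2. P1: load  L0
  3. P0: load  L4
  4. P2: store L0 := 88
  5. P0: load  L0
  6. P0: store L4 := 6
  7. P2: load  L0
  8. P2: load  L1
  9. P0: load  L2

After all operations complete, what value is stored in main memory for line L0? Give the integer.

1. P2: store L0 := 31  bus=[BusRdX]  L0: P0=I P1=I P2=M  mem[L0]=10
2. P1: load  L0  bus=[BusRd,Flush]  L0: P0=I P1=S P2=S  mem[L0]=31
3. P0: load  L4  bus=[BusRd]  L4: P0=S P1=I P2=I  mem[L4]=60
4. P2: store L0 := 88  bus=[BusRdX]  L0: P0=I P1=I P2=M  mem[L0]=31
5. P0: load  L0  bus=[BusRd,Flush]  L0: P0=S P1=I P2=S  mem[L0]=88
6. P0: store L4 := 6  bus=[BusRdX]  L4: P0=M P1=I P2=I  mem[L4]=60
7. P2: load  L0  bus=[-]  L0: P0=S P1=I P2=S  mem[L0]=88
8. P2: load  L1  bus=[BusRd]  L1: P0=I P1=I P2=S  mem[L1]=20
9. P0: load  L2  bus=[BusRd]  L2: P0=S P1=I P2=I  mem[L2]=40

memory[L0] = 88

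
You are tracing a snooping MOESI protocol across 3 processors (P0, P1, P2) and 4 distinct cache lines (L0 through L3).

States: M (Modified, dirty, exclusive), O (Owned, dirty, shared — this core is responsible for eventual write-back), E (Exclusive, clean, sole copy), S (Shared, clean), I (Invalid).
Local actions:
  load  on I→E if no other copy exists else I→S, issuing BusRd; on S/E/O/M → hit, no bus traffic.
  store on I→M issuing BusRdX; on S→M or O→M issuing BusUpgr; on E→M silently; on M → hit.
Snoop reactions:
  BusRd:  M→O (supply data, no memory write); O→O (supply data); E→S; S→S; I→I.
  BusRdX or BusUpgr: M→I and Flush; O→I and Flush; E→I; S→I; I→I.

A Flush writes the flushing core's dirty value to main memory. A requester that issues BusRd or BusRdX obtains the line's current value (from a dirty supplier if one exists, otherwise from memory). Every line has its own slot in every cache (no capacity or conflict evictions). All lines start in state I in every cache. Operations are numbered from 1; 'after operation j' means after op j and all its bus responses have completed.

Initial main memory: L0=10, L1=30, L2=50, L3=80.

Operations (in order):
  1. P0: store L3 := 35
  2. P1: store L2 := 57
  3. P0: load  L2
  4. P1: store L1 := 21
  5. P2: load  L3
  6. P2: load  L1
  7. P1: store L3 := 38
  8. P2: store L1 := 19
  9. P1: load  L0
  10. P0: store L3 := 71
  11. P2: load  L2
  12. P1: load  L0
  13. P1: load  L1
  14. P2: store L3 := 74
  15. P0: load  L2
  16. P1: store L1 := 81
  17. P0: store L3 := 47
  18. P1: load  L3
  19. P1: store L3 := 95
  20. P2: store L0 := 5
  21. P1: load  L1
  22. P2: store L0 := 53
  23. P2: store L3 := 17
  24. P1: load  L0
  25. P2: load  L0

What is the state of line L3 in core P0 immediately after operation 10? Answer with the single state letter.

state = M

1. P0: store L3 := 35  bus=[BusRdX]  L3: P0=M P1=I P2=I  mem[L3]=80
2. P1: store L2 := 57  bus=[BusRdX]  L2: P0=I P1=M P2=I  mem[L2]=50
3. P0: load  L2  bus=[BusRd]  L2: P0=S P1=O P2=I  mem[L2]=50
4. P1: store L1 := 21  bus=[BusRdX]  L1: P0=I P1=M P2=I  mem[L1]=30
5. P2: load  L3  bus=[BusRd]  L3: P0=O P1=I P2=S  mem[L3]=80
6. P2: load  L1  bus=[BusRd]  L1: P0=I P1=O P2=S  mem[L1]=30
7. P1: store L3 := 38  bus=[BusRdX,Flush]  L3: P0=I P1=M P2=I  mem[L3]=35
8. P2: store L1 := 19  bus=[BusUpgr,Flush]  L1: P0=I P1=I P2=M  mem[L1]=21
9. P1: load  L0  bus=[BusRd]  L0: P0=I P1=E P2=I  mem[L0]=10
10. P0: store L3 := 71  bus=[BusRdX,Flush]  L3: P0=M P1=I P2=I  mem[L3]=38
11. P2: load  L2  bus=[BusRd]  L2: P0=S P1=O P2=S  mem[L2]=50
12. P1: load  L0  bus=[-]  L0: P0=I P1=E P2=I  mem[L0]=10
13. P1: load  L1  bus=[BusRd]  L1: P0=I P1=S P2=O  mem[L1]=21
14. P2: store L3 := 74  bus=[BusRdX,Flush]  L3: P0=I P1=I P2=M  mem[L3]=71
15. P0: load  L2  bus=[-]  L2: P0=S P1=O P2=S  mem[L2]=50
16. P1: store L1 := 81  bus=[BusUpgr,Flush]  L1: P0=I P1=M P2=I  mem[L1]=19
17. P0: store L3 := 47  bus=[BusRdX,Flush]  L3: P0=M P1=I P2=I  mem[L3]=74
18. P1: load  L3  bus=[BusRd]  L3: P0=O P1=S P2=I  mem[L3]=74
19. P1: store L3 := 95  bus=[BusUpgr,Flush]  L3: P0=I P1=M P2=I  mem[L3]=47
20. P2: store L0 := 5  bus=[BusRdX]  L0: P0=I P1=I P2=M  mem[L0]=10
21. P1: load  L1  bus=[-]  L1: P0=I P1=M P2=I  mem[L1]=19
22. P2: store L0 := 53  bus=[-]  L0: P0=I P1=I P2=M  mem[L0]=10
23. P2: store L3 := 17  bus=[BusRdX,Flush]  L3: P0=I P1=I P2=M  mem[L3]=95
24. P1: load  L0  bus=[BusRd]  L0: P0=I P1=S P2=O  mem[L0]=10
25. P2: load  L0  bus=[-]  L0: P0=I P1=S P2=O  mem[L0]=10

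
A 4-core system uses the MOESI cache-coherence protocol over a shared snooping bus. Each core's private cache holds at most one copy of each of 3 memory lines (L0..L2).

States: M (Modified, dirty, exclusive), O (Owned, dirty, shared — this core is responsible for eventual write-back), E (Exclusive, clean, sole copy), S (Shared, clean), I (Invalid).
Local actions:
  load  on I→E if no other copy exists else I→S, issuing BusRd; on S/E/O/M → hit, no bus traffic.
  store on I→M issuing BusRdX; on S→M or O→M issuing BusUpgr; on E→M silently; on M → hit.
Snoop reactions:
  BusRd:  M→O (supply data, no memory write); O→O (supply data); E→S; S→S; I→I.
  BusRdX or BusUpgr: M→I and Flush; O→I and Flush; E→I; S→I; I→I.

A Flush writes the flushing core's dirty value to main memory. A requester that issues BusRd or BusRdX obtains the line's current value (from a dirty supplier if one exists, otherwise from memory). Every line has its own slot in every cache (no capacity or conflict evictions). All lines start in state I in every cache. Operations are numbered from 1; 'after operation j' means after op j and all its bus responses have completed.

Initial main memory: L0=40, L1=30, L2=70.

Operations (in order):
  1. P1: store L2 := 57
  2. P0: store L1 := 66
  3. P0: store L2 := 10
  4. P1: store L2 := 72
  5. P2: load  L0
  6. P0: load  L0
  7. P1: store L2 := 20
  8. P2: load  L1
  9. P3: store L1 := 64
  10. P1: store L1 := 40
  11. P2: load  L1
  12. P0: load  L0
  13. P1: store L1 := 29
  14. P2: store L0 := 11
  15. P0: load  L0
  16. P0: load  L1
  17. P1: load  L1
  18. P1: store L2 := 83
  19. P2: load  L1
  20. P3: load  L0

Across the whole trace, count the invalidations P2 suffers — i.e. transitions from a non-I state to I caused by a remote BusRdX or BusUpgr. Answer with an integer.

step 1: P1: store L2 := 57  ⟶  IMII  (L2)  txn=BusRdX  M[L2]=70
step 2: P0: store L1 := 66  ⟶  MIII  (L1)  txn=BusRdX  M[L1]=30
step 3: P0: store L2 := 10  ⟶  MIII  (L2)  txn=BusRdX+Flush  M[L2]=57
step 4: P1: store L2 := 72  ⟶  IMII  (L2)  txn=BusRdX+Flush  M[L2]=10
step 5: P2: load  L0  ⟶  IIEI  (L0)  txn=BusRd  M[L0]=40
step 6: P0: load  L0  ⟶  SISI  (L0)  txn=BusRd  M[L0]=40
step 7: P1: store L2 := 20  ⟶  IMII  (L2)  txn=∅  M[L2]=10
step 8: P2: load  L1  ⟶  OISI  (L1)  txn=BusRd  M[L1]=30
step 9: P3: store L1 := 64  ⟶  IIIM  (L1)  txn=BusRdX+Flush  M[L1]=66
step 10: P1: store L1 := 40  ⟶  IMII  (L1)  txn=BusRdX+Flush  M[L1]=64
step 11: P2: load  L1  ⟶  IOSI  (L1)  txn=BusRd  M[L1]=64
step 12: P0: load  L0  ⟶  SISI  (L0)  txn=∅  M[L0]=40
step 13: P1: store L1 := 29  ⟶  IMII  (L1)  txn=BusUpgr  M[L1]=64
step 14: P2: store L0 := 11  ⟶  IIMI  (L0)  txn=BusUpgr  M[L0]=40
step 15: P0: load  L0  ⟶  SIOI  (L0)  txn=BusRd  M[L0]=40
step 16: P0: load  L1  ⟶  SOII  (L1)  txn=BusRd  M[L1]=64
step 17: P1: load  L1  ⟶  SOII  (L1)  txn=∅  M[L1]=64
step 18: P1: store L2 := 83  ⟶  IMII  (L2)  txn=∅  M[L2]=10
step 19: P2: load  L1  ⟶  SOSI  (L1)  txn=BusRd  M[L1]=64
step 20: P3: load  L0  ⟶  SIOS  (L0)  txn=BusRd  M[L0]=40

invalidations = 2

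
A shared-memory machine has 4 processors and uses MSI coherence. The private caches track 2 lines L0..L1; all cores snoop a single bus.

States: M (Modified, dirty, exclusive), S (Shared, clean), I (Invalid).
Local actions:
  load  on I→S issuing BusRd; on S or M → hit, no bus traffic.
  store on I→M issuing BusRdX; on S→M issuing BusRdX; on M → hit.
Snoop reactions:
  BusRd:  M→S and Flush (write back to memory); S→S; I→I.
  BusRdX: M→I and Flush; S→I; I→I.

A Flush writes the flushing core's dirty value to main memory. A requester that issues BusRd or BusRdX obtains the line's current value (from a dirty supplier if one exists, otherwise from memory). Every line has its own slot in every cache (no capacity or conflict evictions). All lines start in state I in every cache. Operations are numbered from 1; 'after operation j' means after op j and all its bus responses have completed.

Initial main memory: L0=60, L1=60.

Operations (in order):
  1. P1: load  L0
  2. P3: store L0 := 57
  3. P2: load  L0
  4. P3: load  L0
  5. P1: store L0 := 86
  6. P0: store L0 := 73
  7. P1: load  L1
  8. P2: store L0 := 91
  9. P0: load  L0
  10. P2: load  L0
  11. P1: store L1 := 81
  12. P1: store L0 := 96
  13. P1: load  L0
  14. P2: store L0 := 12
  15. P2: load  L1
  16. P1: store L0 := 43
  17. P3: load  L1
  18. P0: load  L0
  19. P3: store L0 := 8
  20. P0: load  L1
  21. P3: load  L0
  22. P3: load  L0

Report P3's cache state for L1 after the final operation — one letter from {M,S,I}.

[1] P1: load  L0 | P0:I, P1:S(60), P2:I, P3:I | bus: BusRd
[2] P3: store L0 := 57 | P0:I, P1:I, P2:I, P3:M(57) | bus: BusRdX
[3] P2: load  L0 | P0:I, P1:I, P2:S(57), P3:S(57) | bus: BusRd,Flush
[4] P3: load  L0 | P0:I, P1:I, P2:S(57), P3:S(57) | bus: none
[5] P1: store L0 := 86 | P0:I, P1:M(86), P2:I, P3:I | bus: BusRdX
[6] P0: store L0 := 73 | P0:M(73), P1:I, P2:I, P3:I | bus: BusRdX,Flush
[7] P1: load  L1 | P0:I, P1:S(60), P2:I, P3:I | bus: BusRd
[8] P2: store L0 := 91 | P0:I, P1:I, P2:M(91), P3:I | bus: BusRdX,Flush
[9] P0: load  L0 | P0:S(91), P1:I, P2:S(91), P3:I | bus: BusRd,Flush
[10] P2: load  L0 | P0:S(91), P1:I, P2:S(91), P3:I | bus: none
[11] P1: store L1 := 81 | P0:I, P1:M(81), P2:I, P3:I | bus: BusRdX
[12] P1: store L0 := 96 | P0:I, P1:M(96), P2:I, P3:I | bus: BusRdX
[13] P1: load  L0 | P0:I, P1:M(96), P2:I, P3:I | bus: none
[14] P2: store L0 := 12 | P0:I, P1:I, P2:M(12), P3:I | bus: BusRdX,Flush
[15] P2: load  L1 | P0:I, P1:S(81), P2:S(81), P3:I | bus: BusRd,Flush
[16] P1: store L0 := 43 | P0:I, P1:M(43), P2:I, P3:I | bus: BusRdX,Flush
[17] P3: load  L1 | P0:I, P1:S(81), P2:S(81), P3:S(81) | bus: BusRd
[18] P0: load  L0 | P0:S(43), P1:S(43), P2:I, P3:I | bus: BusRd,Flush
[19] P3: store L0 := 8 | P0:I, P1:I, P2:I, P3:M(8) | bus: BusRdX
[20] P0: load  L1 | P0:S(81), P1:S(81), P2:S(81), P3:S(81) | bus: BusRd
[21] P3: load  L0 | P0:I, P1:I, P2:I, P3:M(8) | bus: none
[22] P3: load  L0 | P0:I, P1:I, P2:I, P3:M(8) | bus: none

state = S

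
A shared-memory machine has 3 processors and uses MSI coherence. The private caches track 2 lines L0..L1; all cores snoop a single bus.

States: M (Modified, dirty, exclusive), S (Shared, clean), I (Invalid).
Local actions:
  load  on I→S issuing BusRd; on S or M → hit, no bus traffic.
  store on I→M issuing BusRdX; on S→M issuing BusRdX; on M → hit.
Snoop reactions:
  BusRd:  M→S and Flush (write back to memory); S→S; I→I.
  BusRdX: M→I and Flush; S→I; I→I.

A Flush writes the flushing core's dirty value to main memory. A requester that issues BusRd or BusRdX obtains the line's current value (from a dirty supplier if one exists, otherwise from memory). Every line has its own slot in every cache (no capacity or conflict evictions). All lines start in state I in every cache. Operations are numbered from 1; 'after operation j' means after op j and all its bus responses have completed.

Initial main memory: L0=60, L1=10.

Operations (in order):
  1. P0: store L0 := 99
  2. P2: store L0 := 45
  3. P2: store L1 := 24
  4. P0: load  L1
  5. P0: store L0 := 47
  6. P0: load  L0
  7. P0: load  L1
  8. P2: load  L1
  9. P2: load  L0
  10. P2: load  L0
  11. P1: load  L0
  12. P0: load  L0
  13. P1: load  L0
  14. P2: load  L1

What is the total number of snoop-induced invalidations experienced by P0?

[1] P0: store L0 := 99 | P0:M(99), P1:I, P2:I | bus: BusRdX
[2] P2: store L0 := 45 | P0:I, P1:I, P2:M(45) | bus: BusRdX,Flush
[3] P2: store L1 := 24 | P0:I, P1:I, P2:M(24) | bus: BusRdX
[4] P0: load  L1 | P0:S(24), P1:I, P2:S(24) | bus: BusRd,Flush
[5] P0: store L0 := 47 | P0:M(47), P1:I, P2:I | bus: BusRdX,Flush
[6] P0: load  L0 | P0:M(47), P1:I, P2:I | bus: none
[7] P0: load  L1 | P0:S(24), P1:I, P2:S(24) | bus: none
[8] P2: load  L1 | P0:S(24), P1:I, P2:S(24) | bus: none
[9] P2: load  L0 | P0:S(47), P1:I, P2:S(47) | bus: BusRd,Flush
[10] P2: load  L0 | P0:S(47), P1:I, P2:S(47) | bus: none
[11] P1: load  L0 | P0:S(47), P1:S(47), P2:S(47) | bus: BusRd
[12] P0: load  L0 | P0:S(47), P1:S(47), P2:S(47) | bus: none
[13] P1: load  L0 | P0:S(47), P1:S(47), P2:S(47) | bus: none
[14] P2: load  L1 | P0:S(24), P1:I, P2:S(24) | bus: none

invalidations = 1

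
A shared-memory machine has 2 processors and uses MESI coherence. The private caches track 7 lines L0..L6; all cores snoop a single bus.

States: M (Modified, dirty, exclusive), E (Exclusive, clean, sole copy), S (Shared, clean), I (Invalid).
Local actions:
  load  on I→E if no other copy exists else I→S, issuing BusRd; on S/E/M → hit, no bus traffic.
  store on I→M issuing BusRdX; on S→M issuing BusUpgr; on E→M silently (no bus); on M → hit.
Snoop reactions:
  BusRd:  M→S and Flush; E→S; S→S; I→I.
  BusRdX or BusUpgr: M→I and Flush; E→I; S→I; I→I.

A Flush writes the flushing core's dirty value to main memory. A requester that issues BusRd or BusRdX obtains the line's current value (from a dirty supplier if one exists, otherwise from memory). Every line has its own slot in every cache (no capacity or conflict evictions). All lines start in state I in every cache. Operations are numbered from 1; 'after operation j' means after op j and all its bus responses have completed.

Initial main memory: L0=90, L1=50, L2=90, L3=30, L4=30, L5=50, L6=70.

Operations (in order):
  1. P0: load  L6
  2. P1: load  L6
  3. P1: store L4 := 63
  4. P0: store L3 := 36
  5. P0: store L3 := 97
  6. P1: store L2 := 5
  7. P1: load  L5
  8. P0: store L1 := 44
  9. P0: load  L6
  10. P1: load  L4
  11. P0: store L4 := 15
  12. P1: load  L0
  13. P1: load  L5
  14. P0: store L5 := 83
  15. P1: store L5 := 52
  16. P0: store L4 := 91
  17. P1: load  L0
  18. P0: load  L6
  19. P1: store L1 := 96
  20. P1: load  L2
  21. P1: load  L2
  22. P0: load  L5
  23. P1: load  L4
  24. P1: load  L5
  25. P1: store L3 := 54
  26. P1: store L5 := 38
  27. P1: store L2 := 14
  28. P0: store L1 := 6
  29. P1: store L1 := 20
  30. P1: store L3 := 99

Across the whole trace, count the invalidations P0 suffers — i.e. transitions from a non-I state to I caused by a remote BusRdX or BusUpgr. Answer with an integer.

invalidations = 5

1. P0: load  L6  bus=[BusRd]  L6: P0=E P1=I  mem[L6]=70
2. P1: load  L6  bus=[BusRd]  L6: P0=S P1=S  mem[L6]=70
3. P1: store L4 := 63  bus=[BusRdX]  L4: P0=I P1=M  mem[L4]=30
4. P0: store L3 := 36  bus=[BusRdX]  L3: P0=M P1=I  mem[L3]=30
5. P0: store L3 := 97  bus=[-]  L3: P0=M P1=I  mem[L3]=30
6. P1: store L2 := 5  bus=[BusRdX]  L2: P0=I P1=M  mem[L2]=90
7. P1: load  L5  bus=[BusRd]  L5: P0=I P1=E  mem[L5]=50
8. P0: store L1 := 44  bus=[BusRdX]  L1: P0=M P1=I  mem[L1]=50
9. P0: load  L6  bus=[-]  L6: P0=S P1=S  mem[L6]=70
10. P1: load  L4  bus=[-]  L4: P0=I P1=M  mem[L4]=30
11. P0: store L4 := 15  bus=[BusRdX,Flush]  L4: P0=M P1=I  mem[L4]=63
12. P1: load  L0  bus=[BusRd]  L0: P0=I P1=E  mem[L0]=90
13. P1: load  L5  bus=[-]  L5: P0=I P1=E  mem[L5]=50
14. P0: store L5 := 83  bus=[BusRdX]  L5: P0=M P1=I  mem[L5]=50
15. P1: store L5 := 52  bus=[BusRdX,Flush]  L5: P0=I P1=M  mem[L5]=83
16. P0: store L4 := 91  bus=[-]  L4: P0=M P1=I  mem[L4]=63
17. P1: load  L0  bus=[-]  L0: P0=I P1=E  mem[L0]=90
18. P0: load  L6  bus=[-]  L6: P0=S P1=S  mem[L6]=70
19. P1: store L1 := 96  bus=[BusRdX,Flush]  L1: P0=I P1=M  mem[L1]=44
20. P1: load  L2  bus=[-]  L2: P0=I P1=M  mem[L2]=90
21. P1: load  L2  bus=[-]  L2: P0=I P1=M  mem[L2]=90
22. P0: load  L5  bus=[BusRd,Flush]  L5: P0=S P1=S  mem[L5]=52
23. P1: load  L4  bus=[BusRd,Flush]  L4: P0=S P1=S  mem[L4]=91
24. P1: load  L5  bus=[-]  L5: P0=S P1=S  mem[L5]=52
25. P1: store L3 := 54  bus=[BusRdX,Flush]  L3: P0=I P1=M  mem[L3]=97
26. P1: store L5 := 38  bus=[BusUpgr]  L5: P0=I P1=M  mem[L5]=52
27. P1: store L2 := 14  bus=[-]  L2: P0=I P1=M  mem[L2]=90
28. P0: store L1 := 6  bus=[BusRdX,Flush]  L1: P0=M P1=I  mem[L1]=96
29. P1: store L1 := 20  bus=[BusRdX,Flush]  L1: P0=I P1=M  mem[L1]=6
30. P1: store L3 := 99  bus=[-]  L3: P0=I P1=M  mem[L3]=97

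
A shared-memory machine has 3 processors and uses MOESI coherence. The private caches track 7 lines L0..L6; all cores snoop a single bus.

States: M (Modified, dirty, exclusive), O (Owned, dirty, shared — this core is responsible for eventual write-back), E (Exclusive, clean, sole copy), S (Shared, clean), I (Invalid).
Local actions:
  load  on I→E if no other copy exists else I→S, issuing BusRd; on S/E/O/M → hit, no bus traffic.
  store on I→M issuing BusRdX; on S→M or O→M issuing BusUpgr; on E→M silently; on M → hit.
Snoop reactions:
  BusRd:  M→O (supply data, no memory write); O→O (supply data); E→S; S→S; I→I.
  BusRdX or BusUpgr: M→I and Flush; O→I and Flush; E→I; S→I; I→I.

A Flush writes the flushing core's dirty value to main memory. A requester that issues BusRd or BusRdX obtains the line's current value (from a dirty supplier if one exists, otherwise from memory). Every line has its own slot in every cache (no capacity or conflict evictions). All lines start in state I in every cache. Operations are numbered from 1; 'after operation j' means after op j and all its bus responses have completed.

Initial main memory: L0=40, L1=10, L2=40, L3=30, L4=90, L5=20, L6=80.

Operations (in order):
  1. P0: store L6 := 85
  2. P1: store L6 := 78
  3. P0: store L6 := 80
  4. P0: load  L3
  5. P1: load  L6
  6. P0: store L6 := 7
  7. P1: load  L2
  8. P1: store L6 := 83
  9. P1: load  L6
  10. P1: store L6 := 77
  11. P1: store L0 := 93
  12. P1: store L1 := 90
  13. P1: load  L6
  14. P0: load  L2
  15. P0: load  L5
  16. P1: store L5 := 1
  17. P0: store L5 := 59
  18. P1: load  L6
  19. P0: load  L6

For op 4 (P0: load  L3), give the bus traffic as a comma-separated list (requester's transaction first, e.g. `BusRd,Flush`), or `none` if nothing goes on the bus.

1. P0: store L6 := 85  bus=[BusRdX]  L6: P0=M P1=I P2=I  mem[L6]=80
2. P1: store L6 := 78  bus=[BusRdX,Flush]  L6: P0=I P1=M P2=I  mem[L6]=85
3. P0: store L6 := 80  bus=[BusRdX,Flush]  L6: P0=M P1=I P2=I  mem[L6]=78
4. P0: load  L3  bus=[BusRd]  L3: P0=E P1=I P2=I  mem[L3]=30
5. P1: load  L6  bus=[BusRd]  L6: P0=O P1=S P2=I  mem[L6]=78
6. P0: store L6 := 7  bus=[BusUpgr]  L6: P0=M P1=I P2=I  mem[L6]=78
7. P1: load  L2  bus=[BusRd]  L2: P0=I P1=E P2=I  mem[L2]=40
8. P1: store L6 := 83  bus=[BusRdX,Flush]  L6: P0=I P1=M P2=I  mem[L6]=7
9. P1: load  L6  bus=[-]  L6: P0=I P1=M P2=I  mem[L6]=7
10. P1: store L6 := 77  bus=[-]  L6: P0=I P1=M P2=I  mem[L6]=7
11. P1: store L0 := 93  bus=[BusRdX]  L0: P0=I P1=M P2=I  mem[L0]=40
12. P1: store L1 := 90  bus=[BusRdX]  L1: P0=I P1=M P2=I  mem[L1]=10
13. P1: load  L6  bus=[-]  L6: P0=I P1=M P2=I  mem[L6]=7
14. P0: load  L2  bus=[BusRd]  L2: P0=S P1=S P2=I  mem[L2]=40
15. P0: load  L5  bus=[BusRd]  L5: P0=E P1=I P2=I  mem[L5]=20
16. P1: store L5 := 1  bus=[BusRdX]  L5: P0=I P1=M P2=I  mem[L5]=20
17. P0: store L5 := 59  bus=[BusRdX,Flush]  L5: P0=M P1=I P2=I  mem[L5]=1
18. P1: load  L6  bus=[-]  L6: P0=I P1=M P2=I  mem[L6]=7
19. P0: load  L6  bus=[BusRd]  L6: P0=S P1=O P2=I  mem[L6]=7

bus = BusRd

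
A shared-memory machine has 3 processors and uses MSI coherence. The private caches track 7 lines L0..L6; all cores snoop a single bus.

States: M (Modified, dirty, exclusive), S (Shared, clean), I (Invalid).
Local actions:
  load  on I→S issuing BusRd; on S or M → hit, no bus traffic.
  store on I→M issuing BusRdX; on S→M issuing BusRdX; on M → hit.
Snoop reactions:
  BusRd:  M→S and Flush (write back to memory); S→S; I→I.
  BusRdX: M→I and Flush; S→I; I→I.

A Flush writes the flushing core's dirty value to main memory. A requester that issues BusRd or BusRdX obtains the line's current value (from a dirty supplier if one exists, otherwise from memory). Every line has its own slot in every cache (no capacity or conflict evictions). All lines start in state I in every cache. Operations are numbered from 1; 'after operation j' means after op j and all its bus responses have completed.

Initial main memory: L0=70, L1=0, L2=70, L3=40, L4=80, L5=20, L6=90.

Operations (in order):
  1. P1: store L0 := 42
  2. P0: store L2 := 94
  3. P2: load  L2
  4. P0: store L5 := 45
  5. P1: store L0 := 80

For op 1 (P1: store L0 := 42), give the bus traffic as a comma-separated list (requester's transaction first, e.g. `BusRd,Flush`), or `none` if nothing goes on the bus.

step 1: P1: store L0 := 42  ⟶  IMI  (L0)  txn=BusRdX  M[L0]=70
step 2: P0: store L2 := 94  ⟶  MII  (L2)  txn=BusRdX  M[L2]=70
step 3: P2: load  L2  ⟶  SIS  (L2)  txn=BusRd+Flush  M[L2]=94
step 4: P0: store L5 := 45  ⟶  MII  (L5)  txn=BusRdX  M[L5]=20
step 5: P1: store L0 := 80  ⟶  IMI  (L0)  txn=∅  M[L0]=70

bus = BusRdX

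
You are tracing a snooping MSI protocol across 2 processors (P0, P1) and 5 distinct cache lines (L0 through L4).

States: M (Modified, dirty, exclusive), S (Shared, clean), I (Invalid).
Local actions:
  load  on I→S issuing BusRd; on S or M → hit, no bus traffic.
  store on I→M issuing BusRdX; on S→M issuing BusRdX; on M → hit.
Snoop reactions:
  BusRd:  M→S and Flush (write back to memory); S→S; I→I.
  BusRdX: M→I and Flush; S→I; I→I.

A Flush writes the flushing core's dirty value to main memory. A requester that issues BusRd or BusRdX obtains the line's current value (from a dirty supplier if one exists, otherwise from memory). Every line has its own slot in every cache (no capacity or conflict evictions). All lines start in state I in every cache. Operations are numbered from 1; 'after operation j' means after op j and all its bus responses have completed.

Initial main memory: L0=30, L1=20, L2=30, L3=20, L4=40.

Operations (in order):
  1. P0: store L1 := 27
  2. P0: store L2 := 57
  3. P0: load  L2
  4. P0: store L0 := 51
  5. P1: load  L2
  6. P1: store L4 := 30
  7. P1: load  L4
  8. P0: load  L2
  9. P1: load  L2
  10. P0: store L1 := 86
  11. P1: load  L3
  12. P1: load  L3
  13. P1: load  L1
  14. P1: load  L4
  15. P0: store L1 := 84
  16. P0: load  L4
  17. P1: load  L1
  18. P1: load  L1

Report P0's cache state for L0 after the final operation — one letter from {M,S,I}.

  op1 P0: store L1 := 27 → M/I on L1; bus BusRdX; mem=20
  op2 P0: store L2 := 57 → M/I on L2; bus BusRdX; mem=30
  op3 P0: load  L2 → M/I on L2; bus (none); mem=30
  op4 P0: store L0 := 51 → M/I on L0; bus BusRdX; mem=30
  op5 P1: load  L2 → S/S on L2; bus BusRd Flush; mem=57
  op6 P1: store L4 := 30 → I/M on L4; bus BusRdX; mem=40
  op7 P1: load  L4 → I/M on L4; bus (none); mem=40
  op8 P0: load  L2 → S/S on L2; bus (none); mem=57
  op9 P1: load  L2 → S/S on L2; bus (none); mem=57
  op10 P0: store L1 := 86 → M/I on L1; bus (none); mem=20
  op11 P1: load  L3 → I/S on L3; bus BusRd; mem=20
  op12 P1: load  L3 → I/S on L3; bus (none); mem=20
  op13 P1: load  L1 → S/S on L1; bus BusRd Flush; mem=86
  op14 P1: load  L4 → I/M on L4; bus (none); mem=40
  op15 P0: store L1 := 84 → M/I on L1; bus BusRdX; mem=86
  op16 P0: load  L4 → S/S on L4; bus BusRd Flush; mem=30
  op17 P1: load  L1 → S/S on L1; bus BusRd Flush; mem=84
  op18 P1: load  L1 → S/S on L1; bus (none); mem=84

state = M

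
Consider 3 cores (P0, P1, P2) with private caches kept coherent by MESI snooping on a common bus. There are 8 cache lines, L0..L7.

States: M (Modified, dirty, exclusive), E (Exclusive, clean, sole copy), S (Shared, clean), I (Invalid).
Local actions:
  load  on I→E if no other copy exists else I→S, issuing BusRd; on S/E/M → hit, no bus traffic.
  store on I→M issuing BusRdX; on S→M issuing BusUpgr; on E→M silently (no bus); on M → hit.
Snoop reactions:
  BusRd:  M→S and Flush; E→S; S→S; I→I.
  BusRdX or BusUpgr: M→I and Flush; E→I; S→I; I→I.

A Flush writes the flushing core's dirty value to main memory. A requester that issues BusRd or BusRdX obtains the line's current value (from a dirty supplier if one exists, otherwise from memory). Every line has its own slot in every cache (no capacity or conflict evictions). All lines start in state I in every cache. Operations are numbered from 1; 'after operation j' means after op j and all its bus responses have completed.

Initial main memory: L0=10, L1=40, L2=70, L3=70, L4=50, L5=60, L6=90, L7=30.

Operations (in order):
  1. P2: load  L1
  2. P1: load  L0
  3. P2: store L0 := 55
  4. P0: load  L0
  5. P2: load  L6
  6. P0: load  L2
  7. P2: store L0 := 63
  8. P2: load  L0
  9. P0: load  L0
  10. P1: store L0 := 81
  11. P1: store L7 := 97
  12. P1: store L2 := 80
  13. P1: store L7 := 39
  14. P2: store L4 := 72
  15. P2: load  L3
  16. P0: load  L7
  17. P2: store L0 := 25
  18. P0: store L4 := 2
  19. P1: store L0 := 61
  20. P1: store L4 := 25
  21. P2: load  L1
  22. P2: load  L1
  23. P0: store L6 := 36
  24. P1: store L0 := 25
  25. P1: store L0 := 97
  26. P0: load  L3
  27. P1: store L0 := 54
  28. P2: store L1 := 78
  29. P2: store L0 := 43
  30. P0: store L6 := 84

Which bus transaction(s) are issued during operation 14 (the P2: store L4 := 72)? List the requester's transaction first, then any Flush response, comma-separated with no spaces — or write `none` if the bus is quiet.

bus = BusRdX

step 1: P2: load  L1  ⟶  IIE  (L1)  txn=BusRd  M[L1]=40
step 2: P1: load  L0  ⟶  IEI  (L0)  txn=BusRd  M[L0]=10
step 3: P2: store L0 := 55  ⟶  IIM  (L0)  txn=BusRdX  M[L0]=10
step 4: P0: load  L0  ⟶  SIS  (L0)  txn=BusRd+Flush  M[L0]=55
step 5: P2: load  L6  ⟶  IIE  (L6)  txn=BusRd  M[L6]=90
step 6: P0: load  L2  ⟶  EII  (L2)  txn=BusRd  M[L2]=70
step 7: P2: store L0 := 63  ⟶  IIM  (L0)  txn=BusUpgr  M[L0]=55
step 8: P2: load  L0  ⟶  IIM  (L0)  txn=∅  M[L0]=55
step 9: P0: load  L0  ⟶  SIS  (L0)  txn=BusRd+Flush  M[L0]=63
step 10: P1: store L0 := 81  ⟶  IMI  (L0)  txn=BusRdX  M[L0]=63
step 11: P1: store L7 := 97  ⟶  IMI  (L7)  txn=BusRdX  M[L7]=30
step 12: P1: store L2 := 80  ⟶  IMI  (L2)  txn=BusRdX  M[L2]=70
step 13: P1: store L7 := 39  ⟶  IMI  (L7)  txn=∅  M[L7]=30
step 14: P2: store L4 := 72  ⟶  IIM  (L4)  txn=BusRdX  M[L4]=50
step 15: P2: load  L3  ⟶  IIE  (L3)  txn=BusRd  M[L3]=70
step 16: P0: load  L7  ⟶  SSI  (L7)  txn=BusRd+Flush  M[L7]=39
step 17: P2: store L0 := 25  ⟶  IIM  (L0)  txn=BusRdX+Flush  M[L0]=81
step 18: P0: store L4 := 2  ⟶  MII  (L4)  txn=BusRdX+Flush  M[L4]=72
step 19: P1: store L0 := 61  ⟶  IMI  (L0)  txn=BusRdX+Flush  M[L0]=25
step 20: P1: store L4 := 25  ⟶  IMI  (L4)  txn=BusRdX+Flush  M[L4]=2
step 21: P2: load  L1  ⟶  IIE  (L1)  txn=∅  M[L1]=40
step 22: P2: load  L1  ⟶  IIE  (L1)  txn=∅  M[L1]=40
step 23: P0: store L6 := 36  ⟶  MII  (L6)  txn=BusRdX  M[L6]=90
step 24: P1: store L0 := 25  ⟶  IMI  (L0)  txn=∅  M[L0]=25
step 25: P1: store L0 := 97  ⟶  IMI  (L0)  txn=∅  M[L0]=25
step 26: P0: load  L3  ⟶  SIS  (L3)  txn=BusRd  M[L3]=70
step 27: P1: store L0 := 54  ⟶  IMI  (L0)  txn=∅  M[L0]=25
step 28: P2: store L1 := 78  ⟶  IIM  (L1)  txn=∅  M[L1]=40
step 29: P2: store L0 := 43  ⟶  IIM  (L0)  txn=BusRdX+Flush  M[L0]=54
step 30: P0: store L6 := 84  ⟶  MII  (L6)  txn=∅  M[L6]=90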